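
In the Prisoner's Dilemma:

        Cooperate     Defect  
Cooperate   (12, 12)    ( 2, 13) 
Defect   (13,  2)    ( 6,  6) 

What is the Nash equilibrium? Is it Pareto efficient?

(Defect, Defect) is NE; not Pareto efficient

Work:
Defect dominates Cooperate for both players:
If P2 cooperates: Defect (13) > Cooperate (12)
If P2 defects: Defect (6) > Cooperate (2)
NE: (Defect, Defect) with payoff (6, 6)
But (Cooperate, Cooperate) = (12, 12) Pareto dominates (6, 6)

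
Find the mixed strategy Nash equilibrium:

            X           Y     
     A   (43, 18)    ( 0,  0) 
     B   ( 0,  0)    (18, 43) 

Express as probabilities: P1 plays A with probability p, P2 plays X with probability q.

p = 0.7049, q = 0.2951

Work:
Find probabilities that make opponent indifferent:
P2 chooses q to make P1 indifferent between A and B
P1 chooses p to make P2 indifferent between X and Y
Mixed NE: P1 plays (A: 0.7049, B: 0.2951), P2 plays (X: 0.2951, Y: 0.7049)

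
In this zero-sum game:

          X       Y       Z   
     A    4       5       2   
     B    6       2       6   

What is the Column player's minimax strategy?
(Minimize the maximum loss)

Column should play Y, value = 5

Work:
Column player minimizes Row's maximum payoff:
Column X: max payoff to Row = 6
Column Y: max payoff to Row = 5
Column Z: max payoff to Row = 6
Minimum is 5, achieved by column Y.
Minimax strategy: Y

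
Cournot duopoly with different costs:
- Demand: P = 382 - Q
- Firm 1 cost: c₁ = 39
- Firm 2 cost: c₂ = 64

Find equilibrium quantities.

q₁* = 122.67, q₂* = 97.67

Work:
Reaction: q₁ = (382 - 39 - q₂)/2
Reaction: q₂ = (382 - 64 - q₁)/2
Solve simultaneously:
q₁* = (382 - 2×39 + 64)/3 = 122.67
q₂* = (382 - 2×64 + 39)/3 = 97.67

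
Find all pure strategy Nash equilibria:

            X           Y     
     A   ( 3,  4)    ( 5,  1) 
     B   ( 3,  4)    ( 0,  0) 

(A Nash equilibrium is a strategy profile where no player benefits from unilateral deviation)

Nash equilibrium: (A, X), (B, X)

Work:
Best responses:
  P1 vs X: payoffs [3, 3] → best response A/B (payoff 3)
  P1 vs Y: payoffs [5, 0] → best response A (payoff 5)
  P2 vs A: payoffs [4, 1] → best response X (payoff 4)
  P2 vs B: payoffs [4, 0] → best response X (payoff 4)
Mutual best responses: (A,X), (B,X) → Nash equilibria.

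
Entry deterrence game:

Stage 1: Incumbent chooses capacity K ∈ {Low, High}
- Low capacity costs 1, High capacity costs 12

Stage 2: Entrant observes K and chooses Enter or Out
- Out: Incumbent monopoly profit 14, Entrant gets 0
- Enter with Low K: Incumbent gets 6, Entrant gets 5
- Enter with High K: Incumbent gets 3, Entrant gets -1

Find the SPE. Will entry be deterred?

SPE: (Low, Enter|Low, Out|High); Entry not deterred. Incumbent net profit = 5, Entrant gets 5

Work:
After Low K: Entrant enters (5 > 0)
After High K: Entrant stays out (-1 < 0)
Incumbent: Low → 6−1=5, High → 14−12=2
Incumbent chooses Low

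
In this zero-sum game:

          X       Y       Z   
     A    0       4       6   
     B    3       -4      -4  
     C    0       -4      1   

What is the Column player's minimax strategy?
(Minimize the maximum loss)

Column should play X, value = 3

Work:
Column player minimizes Row's maximum payoff:
Column X: max payoff to Row = 3
Column Y: max payoff to Row = 4
Column Z: max payoff to Row = 6
Minimum is 3, achieved by column X.
Minimax strategy: X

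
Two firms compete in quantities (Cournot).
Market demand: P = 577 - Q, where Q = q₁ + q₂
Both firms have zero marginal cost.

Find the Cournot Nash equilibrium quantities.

q₁* = q₂* = 192.33; P* = 192.33

Work:
Profit: π_i = P·q_i = (a - q_i - q_j)·q_i
FOC: ∂π_i/∂q_i = a - 2q_i - q_j = 0
Reaction function: q_i = (577 - q_j)/2
Symmetry: q* = 577/3 = 192.33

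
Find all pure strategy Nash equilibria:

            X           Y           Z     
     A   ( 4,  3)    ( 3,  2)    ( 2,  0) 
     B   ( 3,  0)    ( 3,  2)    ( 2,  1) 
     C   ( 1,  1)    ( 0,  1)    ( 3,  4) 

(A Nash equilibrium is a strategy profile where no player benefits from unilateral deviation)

Nash equilibrium: (A, X), (B, Y), (C, Z)

Work:
Best responses:
  P1 vs X: payoffs [4, 3, 1] → best response A (payoff 4)
  P1 vs Y: payoffs [3, 3, 0] → best response A/B (payoff 3)
  P1 vs Z: payoffs [2, 2, 3] → best response C (payoff 3)
  P2 vs A: payoffs [3, 2, 0] → best response X (payoff 3)
  P2 vs B: payoffs [0, 2, 1] → best response Y (payoff 2)
  P2 vs C: payoffs [1, 1, 4] → best response Z (payoff 4)
Mutual best responses: (A,X), (B,Y), (C,Z) → Nash equilibria.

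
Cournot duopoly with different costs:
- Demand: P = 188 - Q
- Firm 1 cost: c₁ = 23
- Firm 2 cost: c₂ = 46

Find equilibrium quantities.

q₁* = 62.67, q₂* = 39.67

Work:
Reaction: q₁ = (188 - 23 - q₂)/2
Reaction: q₂ = (188 - 46 - q₁)/2
Solve simultaneously:
q₁* = (188 - 2×23 + 46)/3 = 62.67
q₂* = (188 - 2×46 + 23)/3 = 39.67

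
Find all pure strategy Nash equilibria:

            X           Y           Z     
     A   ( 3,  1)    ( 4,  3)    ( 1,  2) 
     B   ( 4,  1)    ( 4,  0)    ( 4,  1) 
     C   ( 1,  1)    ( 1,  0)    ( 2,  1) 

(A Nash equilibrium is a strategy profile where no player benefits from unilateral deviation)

Nash equilibrium: (A, Y), (B, X), (B, Z)

Work:
Best responses:
  P1 vs X: payoffs [3, 4, 1] → best response B (payoff 4)
  P1 vs Y: payoffs [4, 4, 1] → best response A/B (payoff 4)
  P1 vs Z: payoffs [1, 4, 2] → best response B (payoff 4)
  P2 vs A: payoffs [1, 3, 2] → best response Y (payoff 3)
  P2 vs B: payoffs [1, 0, 1] → best response X/Z (payoff 1)
  P2 vs C: payoffs [1, 0, 1] → best response X/Z (payoff 1)
Mutual best responses: (A,Y), (B,X), (B,Z) → Nash equilibria.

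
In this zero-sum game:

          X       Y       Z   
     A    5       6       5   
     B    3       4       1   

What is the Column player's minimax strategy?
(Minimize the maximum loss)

Column should play X or Z (all achieve the minimum), value = 5

Work:
Column player minimizes Row's maximum payoff:
Column X: max payoff to Row = 5
Column Y: max payoff to Row = 6
Column Z: max payoff to Row = 5
Minimum is 5, achieved by columns X, Z (tied).
Each of X or Z is a minimax strategy.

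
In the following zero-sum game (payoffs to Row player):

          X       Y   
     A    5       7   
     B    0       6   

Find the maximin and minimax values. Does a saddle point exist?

Maximin = 5, Minimax = 5, Saddle: True

Work:
Row minimums: [5, 0] → maximin = 5
Column maximums: [5, 7] → minimax = 5
Saddle point exists! Game value = 5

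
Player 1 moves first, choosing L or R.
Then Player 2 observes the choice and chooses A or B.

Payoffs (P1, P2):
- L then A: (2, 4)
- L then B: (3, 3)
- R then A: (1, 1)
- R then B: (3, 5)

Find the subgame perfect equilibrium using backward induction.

P1 plays R, P2 plays A after L and B after R; Payoff (3, 5)

Work:
Backward induction:
After L: P2 chooses A → P1 gets 2
After R: P2 chooses B → P1 gets 3
P1 chooses R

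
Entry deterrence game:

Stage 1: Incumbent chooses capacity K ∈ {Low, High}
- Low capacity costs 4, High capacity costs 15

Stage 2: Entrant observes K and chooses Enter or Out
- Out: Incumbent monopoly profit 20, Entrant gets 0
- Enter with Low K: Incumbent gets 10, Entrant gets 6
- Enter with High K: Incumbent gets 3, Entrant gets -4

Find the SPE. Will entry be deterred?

SPE: (Low, Enter|Low, Out|High); Entry not deterred. Incumbent net profit = 6, Entrant gets 6

Work:
After Low K: Entrant enters (6 > 0)
After High K: Entrant stays out (-4 < 0)
Incumbent: Low → 10−4=6, High → 20−15=5
Incumbent chooses Low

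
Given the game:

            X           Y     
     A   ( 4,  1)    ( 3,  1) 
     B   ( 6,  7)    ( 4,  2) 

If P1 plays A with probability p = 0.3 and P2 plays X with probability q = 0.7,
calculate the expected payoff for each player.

E[P1] = 4.89, E[P2] = 4.15

Work:
E[P1] = p·q·π₁(A,X) + p·(1-q)·π₁(A,Y) + (1-p)·q·π₁(B,X) + (1-p)·(1-q)·π₁(B,Y)
= 0.3·0.7·4 + 0.3·0.3·3 + 0.7·0.7·6 + 0.7·0.3·4
= 4.89

E[P2] = 4.15 (similar calculation)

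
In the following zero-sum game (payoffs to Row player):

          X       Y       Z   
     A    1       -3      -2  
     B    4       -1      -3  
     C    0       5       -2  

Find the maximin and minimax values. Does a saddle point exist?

Maximin = -2, Minimax = -2, Saddle: True

Work:
Row minimums: [-3, -3, -2] → maximin = -2
Column maximums: [4, 5, -2] → minimax = -2
Saddle point exists! Game value = -2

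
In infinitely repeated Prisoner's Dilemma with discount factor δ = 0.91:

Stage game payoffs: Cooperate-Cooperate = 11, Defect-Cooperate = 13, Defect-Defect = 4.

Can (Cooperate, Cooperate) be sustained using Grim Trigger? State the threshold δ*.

δ* = 0.2222; since δ = 0.91 ≥ 0.2222, cooperation can be sustained

Work:
For Grim Trigger:
Cooperate forever: 11/(1-δ)
Defect then punished: 13 + 4·δ/(1-δ)
Need: 11/(1-δ) ≥ 13 + 4·δ/(1-δ)
Solving: δ ≥ (T-R)/(T-P) = (13-11)/(13-4) = 0.2222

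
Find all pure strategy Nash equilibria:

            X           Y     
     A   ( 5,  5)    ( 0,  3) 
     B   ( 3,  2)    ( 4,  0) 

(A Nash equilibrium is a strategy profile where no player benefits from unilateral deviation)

Nash equilibrium: (A, X)

Work:
Best responses:
  P1 vs X: payoffs [5, 3] → best response A (payoff 5)
  P1 vs Y: payoffs [0, 4] → best response B (payoff 4)
  P2 vs A: payoffs [5, 3] → best response X (payoff 5)
  P2 vs B: payoffs [2, 0] → best response X (payoff 2)
Mutual best responses: (A,X) → Nash equilibria.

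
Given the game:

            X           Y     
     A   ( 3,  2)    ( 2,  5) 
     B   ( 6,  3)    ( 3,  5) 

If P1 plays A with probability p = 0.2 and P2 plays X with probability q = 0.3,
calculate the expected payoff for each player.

E[P1] = 3.58, E[P2] = 4.34

Work:
E[P1] = p·q·π₁(A,X) + p·(1-q)·π₁(A,Y) + (1-p)·q·π₁(B,X) + (1-p)·(1-q)·π₁(B,Y)
= 0.2·0.3·3 + 0.2·0.7·2 + 0.8·0.3·6 + 0.8·0.7·3
= 3.58

E[P2] = 4.34 (similar calculation)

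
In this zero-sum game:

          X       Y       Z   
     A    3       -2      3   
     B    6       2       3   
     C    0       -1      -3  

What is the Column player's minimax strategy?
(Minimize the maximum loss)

Column should play Y, value = 2

Work:
Column player minimizes Row's maximum payoff:
Column X: max payoff to Row = 6
Column Y: max payoff to Row = 2
Column Z: max payoff to Row = 3
Minimum is 2, achieved by column Y.
Minimax strategy: Y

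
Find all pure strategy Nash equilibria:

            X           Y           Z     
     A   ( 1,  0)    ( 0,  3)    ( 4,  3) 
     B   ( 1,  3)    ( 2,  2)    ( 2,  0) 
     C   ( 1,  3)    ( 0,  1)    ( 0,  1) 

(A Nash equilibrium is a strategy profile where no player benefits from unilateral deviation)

Nash equilibrium: (A, Z), (B, X), (C, X)

Work:
Best responses:
  P1 vs X: payoffs [1, 1, 1] → best response A/B/C (payoff 1)
  P1 vs Y: payoffs [0, 2, 0] → best response B (payoff 2)
  P1 vs Z: payoffs [4, 2, 0] → best response A (payoff 4)
  P2 vs A: payoffs [0, 3, 3] → best response Y/Z (payoff 3)
  P2 vs B: payoffs [3, 2, 0] → best response X (payoff 3)
  P2 vs C: payoffs [3, 1, 1] → best response X (payoff 3)
Mutual best responses: (A,Z), (B,X), (C,X) → Nash equilibria.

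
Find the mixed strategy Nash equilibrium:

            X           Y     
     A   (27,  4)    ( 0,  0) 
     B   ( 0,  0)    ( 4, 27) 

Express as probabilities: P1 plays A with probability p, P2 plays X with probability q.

p = 0.871, q = 0.129

Work:
Find probabilities that make opponent indifferent:
P2 chooses q to make P1 indifferent between A and B
P1 chooses p to make P2 indifferent between X and Y
Mixed NE: P1 plays (A: 0.871, B: 0.129), P2 plays (X: 0.129, Y: 0.871)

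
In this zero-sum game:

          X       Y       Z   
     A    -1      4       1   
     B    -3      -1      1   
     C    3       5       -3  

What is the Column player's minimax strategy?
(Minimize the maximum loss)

Column should play Z, value = 1

Work:
Column player minimizes Row's maximum payoff:
Column X: max payoff to Row = 3
Column Y: max payoff to Row = 5
Column Z: max payoff to Row = 1
Minimum is 1, achieved by column Z.
Minimax strategy: Z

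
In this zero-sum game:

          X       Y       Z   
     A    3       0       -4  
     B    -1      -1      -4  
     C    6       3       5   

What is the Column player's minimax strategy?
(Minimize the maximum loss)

Column should play Y, value = 3

Work:
Column player minimizes Row's maximum payoff:
Column X: max payoff to Row = 6
Column Y: max payoff to Row = 3
Column Z: max payoff to Row = 5
Minimum is 3, achieved by column Y.
Minimax strategy: Y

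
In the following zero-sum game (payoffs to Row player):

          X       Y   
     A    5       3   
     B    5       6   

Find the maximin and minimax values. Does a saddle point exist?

Maximin = 5, Minimax = 5, Saddle: True

Work:
Row minimums: [3, 5] → maximin = 5
Column maximums: [5, 6] → minimax = 5
Saddle point exists! Game value = 5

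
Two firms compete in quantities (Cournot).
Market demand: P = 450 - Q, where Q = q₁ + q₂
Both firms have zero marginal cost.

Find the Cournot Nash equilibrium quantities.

q₁* = q₂* = 150.0; P* = 150.0

Work:
Profit: π_i = P·q_i = (a - q_i - q_j)·q_i
FOC: ∂π_i/∂q_i = a - 2q_i - q_j = 0
Reaction function: q_i = (450 - q_j)/2
Symmetry: q* = 450/3 = 150.0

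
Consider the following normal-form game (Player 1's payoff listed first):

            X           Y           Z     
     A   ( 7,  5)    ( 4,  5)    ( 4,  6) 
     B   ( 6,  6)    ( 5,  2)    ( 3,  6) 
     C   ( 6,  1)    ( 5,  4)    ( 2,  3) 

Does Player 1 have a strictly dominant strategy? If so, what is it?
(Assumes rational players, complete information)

No strictly dominant strategy exists for Player 1

Work:
A strategy strictly dominates another if it gives a strictly higher payoff against every opponent action. Compare each pair of P1's strategies column-by-column:
  A vs B: [7 vs 6, 4 vs 5, 4 vs 3] → A does not strictly dominate B (column Y: 4 ≤ 5)
  A vs C: [7 vs 6, 4 vs 5, 4 vs 2] → A does not strictly dominate C (column Y: 4 ≤ 5)
  B vs A: [6 vs 7, 5 vs 4, 3 vs 4] → B does not strictly dominate A (column X: 6 ≤ 7)
  B vs C: [6 vs 6, 5 vs 5, 3 vs 2] → B does not strictly dominate C (column X: 6 ≤ 6)
  C vs A: [6 vs 7, 5 vs 4, 2 vs 4] → C does not strictly dominate A (column X: 6 ≤ 7)
  C vs B: [6 vs 6, 5 vs 5, 2 vs 3] → C does not strictly dominate B (column X: 6 ≤ 6)
No single strategy strictly dominates all others → no strictly dominant strategy.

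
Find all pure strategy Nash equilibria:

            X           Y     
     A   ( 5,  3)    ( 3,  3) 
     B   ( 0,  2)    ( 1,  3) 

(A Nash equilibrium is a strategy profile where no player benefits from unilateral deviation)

Nash equilibrium: (A, X), (A, Y)

Work:
Best responses:
  P1 vs X: payoffs [5, 0] → best response A (payoff 5)
  P1 vs Y: payoffs [3, 1] → best response A (payoff 3)
  P2 vs A: payoffs [3, 3] → best response X/Y (payoff 3)
  P2 vs B: payoffs [2, 3] → best response Y (payoff 3)
Mutual best responses: (A,X), (A,Y) → Nash equilibria.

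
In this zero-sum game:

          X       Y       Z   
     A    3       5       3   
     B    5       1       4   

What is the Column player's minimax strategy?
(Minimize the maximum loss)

Column should play Z, value = 4

Work:
Column player minimizes Row's maximum payoff:
Column X: max payoff to Row = 5
Column Y: max payoff to Row = 5
Column Z: max payoff to Row = 4
Minimum is 4, achieved by column Z.
Minimax strategy: Z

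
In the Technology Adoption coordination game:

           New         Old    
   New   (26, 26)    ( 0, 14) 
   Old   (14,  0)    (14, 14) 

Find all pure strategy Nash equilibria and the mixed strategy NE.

Pure NE: (New, New) and (Old, Old); Mixed NE: p = 0.5385, q = 0.5385

Work:
Check pure NE:
(New, New): (26, 26) - no unilateral deviation beneficial
(Old, Old): (14, 14) - no unilateral deviation beneficial
Mixed NE: P1 plays New with p = 0.5385, P2 plays New with q = 0.5385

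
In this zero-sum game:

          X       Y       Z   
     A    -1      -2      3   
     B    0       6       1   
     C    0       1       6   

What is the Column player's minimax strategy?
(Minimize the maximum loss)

Column should play X, value = 0

Work:
Column player minimizes Row's maximum payoff:
Column X: max payoff to Row = 0
Column Y: max payoff to Row = 6
Column Z: max payoff to Row = 6
Minimum is 0, achieved by column X.
Minimax strategy: X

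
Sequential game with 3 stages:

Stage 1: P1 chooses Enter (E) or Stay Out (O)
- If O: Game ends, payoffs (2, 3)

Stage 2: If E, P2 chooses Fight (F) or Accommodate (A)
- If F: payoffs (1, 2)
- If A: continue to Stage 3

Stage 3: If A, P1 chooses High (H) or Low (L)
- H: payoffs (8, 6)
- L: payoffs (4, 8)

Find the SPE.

SPE: (E, A, H); Outcome (8, 6)

Work:
Stage 3: P1 chooses H (8 vs 4)
Stage 2: P2: F->2, A->6 (anticipating H). Choose A
Stage 1: P1: O->2, E->8 (anticipating A, H). Choose E
SPE path: E -> A -> H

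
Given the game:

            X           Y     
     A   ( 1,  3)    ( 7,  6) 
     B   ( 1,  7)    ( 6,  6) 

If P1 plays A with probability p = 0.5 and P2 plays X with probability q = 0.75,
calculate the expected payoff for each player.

E[P1] = 2.375, E[P2] = 5.25

Work:
E[P1] = p·q·π₁(A,X) + p·(1-q)·π₁(A,Y) + (1-p)·q·π₁(B,X) + (1-p)·(1-q)·π₁(B,Y)
= 0.5·0.75·1 + 0.5·0.25·7 + 0.5·0.75·1 + 0.5·0.25·6
= 2.375

E[P2] = 5.25 (similar calculation)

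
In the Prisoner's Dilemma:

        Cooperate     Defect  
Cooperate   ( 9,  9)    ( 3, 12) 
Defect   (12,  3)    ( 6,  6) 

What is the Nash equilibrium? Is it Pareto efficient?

(Defect, Defect) is NE; not Pareto efficient

Work:
Defect dominates Cooperate for both players:
If P2 cooperates: Defect (12) > Cooperate (9)
If P2 defects: Defect (6) > Cooperate (3)
NE: (Defect, Defect) with payoff (6, 6)
But (Cooperate, Cooperate) = (9, 9) Pareto dominates (6, 6)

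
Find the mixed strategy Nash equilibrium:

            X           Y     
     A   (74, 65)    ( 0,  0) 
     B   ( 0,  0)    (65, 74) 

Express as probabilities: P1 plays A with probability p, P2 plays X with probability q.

p = 0.5324, q = 0.4676

Work:
Find probabilities that make opponent indifferent:
P2 chooses q to make P1 indifferent between A and B
P1 chooses p to make P2 indifferent between X and Y
Mixed NE: P1 plays (A: 0.5324, B: 0.4676), P2 plays (X: 0.4676, Y: 0.5324)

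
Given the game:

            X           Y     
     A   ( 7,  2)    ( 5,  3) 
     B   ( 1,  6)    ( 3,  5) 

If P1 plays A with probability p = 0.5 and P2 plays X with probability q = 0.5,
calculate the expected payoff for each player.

E[P1] = 4.0, E[P2] = 4.0

Work:
E[P1] = p·q·π₁(A,X) + p·(1-q)·π₁(A,Y) + (1-p)·q·π₁(B,X) + (1-p)·(1-q)·π₁(B,Y)
= 0.5·0.5·7 + 0.5·0.5·5 + 0.5·0.5·1 + 0.5·0.5·3
= 4.0

E[P2] = 4.0 (similar calculation)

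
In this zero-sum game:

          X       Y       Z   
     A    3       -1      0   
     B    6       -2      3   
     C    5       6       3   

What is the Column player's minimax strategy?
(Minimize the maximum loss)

Column should play Z, value = 3

Work:
Column player minimizes Row's maximum payoff:
Column X: max payoff to Row = 6
Column Y: max payoff to Row = 6
Column Z: max payoff to Row = 3
Minimum is 3, achieved by column Z.
Minimax strategy: Z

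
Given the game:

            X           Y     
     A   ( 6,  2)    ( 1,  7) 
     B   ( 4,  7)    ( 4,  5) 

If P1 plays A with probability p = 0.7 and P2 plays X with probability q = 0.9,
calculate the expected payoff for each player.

E[P1] = 5.05, E[P2] = 3.79

Work:
E[P1] = p·q·π₁(A,X) + p·(1-q)·π₁(A,Y) + (1-p)·q·π₁(B,X) + (1-p)·(1-q)·π₁(B,Y)
= 0.7·0.9·6 + 0.7·0.1·1 + 0.3·0.9·4 + 0.3·0.1·4
= 5.05

E[P2] = 3.79 (similar calculation)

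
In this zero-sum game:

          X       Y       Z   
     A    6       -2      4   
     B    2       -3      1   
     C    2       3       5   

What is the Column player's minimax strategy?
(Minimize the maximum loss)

Column should play Y, value = 3

Work:
Column player minimizes Row's maximum payoff:
Column X: max payoff to Row = 6
Column Y: max payoff to Row = 3
Column Z: max payoff to Row = 5
Minimum is 3, achieved by column Y.
Minimax strategy: Y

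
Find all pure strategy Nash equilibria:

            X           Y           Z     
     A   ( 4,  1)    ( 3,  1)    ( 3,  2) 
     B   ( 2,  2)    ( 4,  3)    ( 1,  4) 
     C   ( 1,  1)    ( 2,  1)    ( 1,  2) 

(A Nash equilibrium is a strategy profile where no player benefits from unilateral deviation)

Nash equilibrium: (A, Z)

Work:
Best responses:
  P1 vs X: payoffs [4, 2, 1] → best response A (payoff 4)
  P1 vs Y: payoffs [3, 4, 2] → best response B (payoff 4)
  P1 vs Z: payoffs [3, 1, 1] → best response A (payoff 3)
  P2 vs A: payoffs [1, 1, 2] → best response Z (payoff 2)
  P2 vs B: payoffs [2, 3, 4] → best response Z (payoff 4)
  P2 vs C: payoffs [1, 1, 2] → best response Z (payoff 2)
Mutual best responses: (A,Z) → Nash equilibria.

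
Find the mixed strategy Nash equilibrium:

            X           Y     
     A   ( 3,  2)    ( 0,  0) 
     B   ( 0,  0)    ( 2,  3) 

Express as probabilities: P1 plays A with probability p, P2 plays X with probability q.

p = 0.6, q = 0.4

Work:
Find probabilities that make opponent indifferent:
P2 chooses q to make P1 indifferent between A and B
P1 chooses p to make P2 indifferent between X and Y
Mixed NE: P1 plays (A: 0.6, B: 0.4), P2 plays (X: 0.4, Y: 0.6)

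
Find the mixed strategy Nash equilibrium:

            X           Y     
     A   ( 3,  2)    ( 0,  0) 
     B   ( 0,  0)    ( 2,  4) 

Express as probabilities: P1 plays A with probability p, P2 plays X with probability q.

p = 0.6667, q = 0.4

Work:
Find probabilities that make opponent indifferent:
P2 chooses q to make P1 indifferent between A and B
P1 chooses p to make P2 indifferent between X and Y
Mixed NE: P1 plays (A: 0.6667, B: 0.3333), P2 plays (X: 0.4, Y: 0.6)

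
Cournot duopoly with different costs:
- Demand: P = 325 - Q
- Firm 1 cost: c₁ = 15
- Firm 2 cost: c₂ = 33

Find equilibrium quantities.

q₁* = 109.33, q₂* = 91.33

Work:
Reaction: q₁ = (325 - 15 - q₂)/2
Reaction: q₂ = (325 - 33 - q₁)/2
Solve simultaneously:
q₁* = (325 - 2×15 + 33)/3 = 109.33
q₂* = (325 - 2×33 + 15)/3 = 91.33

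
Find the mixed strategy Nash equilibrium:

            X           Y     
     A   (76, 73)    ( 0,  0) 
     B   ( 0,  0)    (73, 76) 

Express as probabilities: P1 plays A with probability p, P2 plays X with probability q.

p = 0.5101, q = 0.4899

Work:
Find probabilities that make opponent indifferent:
P2 chooses q to make P1 indifferent between A and B
P1 chooses p to make P2 indifferent between X and Y
Mixed NE: P1 plays (A: 0.5101, B: 0.4899), P2 plays (X: 0.4899, Y: 0.5101)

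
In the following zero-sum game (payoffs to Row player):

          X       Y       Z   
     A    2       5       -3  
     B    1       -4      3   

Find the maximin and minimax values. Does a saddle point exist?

Maximin = -3, Minimax = 2, Saddle: False

Work:
Row minimums: [-3, -4] → maximin = -3
Column maximums: [2, 5, 3] → minimax = 2
No saddle point (maximin ≠ minimax). Mixed strategy needed.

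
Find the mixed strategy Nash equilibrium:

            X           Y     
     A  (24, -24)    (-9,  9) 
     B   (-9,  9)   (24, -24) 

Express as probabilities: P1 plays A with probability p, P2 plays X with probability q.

p = 0.5, q = 0.5

Work:
Find probabilities that make opponent indifferent:
P2 chooses q to make P1 indifferent between A and B
P1 chooses p to make P2 indifferent between X and Y
Mixed NE: P1 plays (A: 0.5, B: 0.5), P2 plays (X: 0.5, Y: 0.5)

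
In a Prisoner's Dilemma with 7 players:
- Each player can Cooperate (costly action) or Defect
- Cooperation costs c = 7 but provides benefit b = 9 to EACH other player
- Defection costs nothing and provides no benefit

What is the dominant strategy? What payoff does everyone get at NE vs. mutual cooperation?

Dominant: Defect; NE payoff = 0; Coop payoff = 47

Work:
Defect dominates (saves cost c = 7, benefit to others is external)
NE: All defect → everyone gets 0
If all cooperate: each receives (6)×9 - 7 = 47
Social dilemma: 47 > 0 but NE gives 0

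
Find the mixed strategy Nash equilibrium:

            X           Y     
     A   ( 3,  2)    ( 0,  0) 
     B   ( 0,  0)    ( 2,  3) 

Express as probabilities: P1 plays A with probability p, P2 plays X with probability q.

p = 0.6, q = 0.4

Work:
Find probabilities that make opponent indifferent:
P2 chooses q to make P1 indifferent between A and B
P1 chooses p to make P2 indifferent between X and Y
Mixed NE: P1 plays (A: 0.6, B: 0.4), P2 plays (X: 0.4, Y: 0.6)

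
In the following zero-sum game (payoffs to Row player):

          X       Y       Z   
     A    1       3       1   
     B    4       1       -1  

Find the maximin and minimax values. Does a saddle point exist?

Maximin = 1, Minimax = 1, Saddle: True

Work:
Row minimums: [1, -1] → maximin = 1
Column maximums: [4, 3, 1] → minimax = 1
Saddle point exists! Game value = 1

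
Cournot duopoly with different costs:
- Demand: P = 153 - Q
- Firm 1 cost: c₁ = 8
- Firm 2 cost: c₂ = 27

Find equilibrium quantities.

q₁* = 54.67, q₂* = 35.67

Work:
Reaction: q₁ = (153 - 8 - q₂)/2
Reaction: q₂ = (153 - 27 - q₁)/2
Solve simultaneously:
q₁* = (153 - 2×8 + 27)/3 = 54.67
q₂* = (153 - 2×27 + 8)/3 = 35.67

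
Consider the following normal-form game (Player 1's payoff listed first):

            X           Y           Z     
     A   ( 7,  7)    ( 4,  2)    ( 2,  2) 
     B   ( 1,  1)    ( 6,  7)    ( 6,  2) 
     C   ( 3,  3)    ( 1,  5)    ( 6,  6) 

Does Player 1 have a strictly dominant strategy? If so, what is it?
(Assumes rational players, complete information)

No strictly dominant strategy exists for Player 1

Work:
A strategy strictly dominates another if it gives a strictly higher payoff against every opponent action. Compare each pair of P1's strategies column-by-column:
  A vs B: [7 vs 1, 4 vs 6, 2 vs 6] → A does not strictly dominate B (column Y: 4 ≤ 6)
  A vs C: [7 vs 3, 4 vs 1, 2 vs 6] → A does not strictly dominate C (column Z: 2 ≤ 6)
  B vs A: [1 vs 7, 6 vs 4, 6 vs 2] → B does not strictly dominate A (column X: 1 ≤ 7)
  B vs C: [1 vs 3, 6 vs 1, 6 vs 6] → B does not strictly dominate C (column X: 1 ≤ 3)
  C vs A: [3 vs 7, 1 vs 4, 6 vs 2] → C does not strictly dominate A (column X: 3 ≤ 7)
  C vs B: [3 vs 1, 1 vs 6, 6 vs 6] → C does not strictly dominate B (column Y: 1 ≤ 6)
No single strategy strictly dominates all others → no strictly dominant strategy.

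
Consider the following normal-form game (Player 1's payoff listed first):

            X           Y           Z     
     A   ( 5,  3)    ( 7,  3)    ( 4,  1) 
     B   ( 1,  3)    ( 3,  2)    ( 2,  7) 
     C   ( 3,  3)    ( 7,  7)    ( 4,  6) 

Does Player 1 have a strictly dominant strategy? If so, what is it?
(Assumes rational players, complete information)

No strictly dominant strategy exists for Player 1

Work:
A strategy strictly dominates another if it gives a strictly higher payoff against every opponent action. Compare each pair of P1's strategies column-by-column:
  A vs B: [5 vs 1, 7 vs 3, 4 vs 2] → A strictly dominates B
  A vs C: [5 vs 3, 7 vs 7, 4 vs 4] → A does not strictly dominate C (column Y: 7 ≤ 7)
  B vs A: [1 vs 5, 3 vs 7, 2 vs 4] → B does not strictly dominate A (column X: 1 ≤ 5)
  B vs C: [1 vs 3, 3 vs 7, 2 vs 4] → B does not strictly dominate C (column X: 1 ≤ 3)
  C vs A: [3 vs 5, 7 vs 7, 4 vs 4] → C does not strictly dominate A (column X: 3 ≤ 5)
  C vs B: [3 vs 1, 7 vs 3, 4 vs 2] → C strictly dominates B
No single strategy strictly dominates all others → no strictly dominant strategy.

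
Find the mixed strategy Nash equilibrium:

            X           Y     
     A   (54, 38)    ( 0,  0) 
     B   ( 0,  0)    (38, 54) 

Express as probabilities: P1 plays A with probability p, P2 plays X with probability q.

p = 0.587, q = 0.413

Work:
Find probabilities that make opponent indifferent:
P2 chooses q to make P1 indifferent between A and B
P1 chooses p to make P2 indifferent between X and Y
Mixed NE: P1 plays (A: 0.587, B: 0.413), P2 plays (X: 0.413, Y: 0.587)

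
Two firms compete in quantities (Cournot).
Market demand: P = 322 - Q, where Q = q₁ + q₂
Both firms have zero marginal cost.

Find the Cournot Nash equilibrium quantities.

q₁* = q₂* = 107.33; P* = 107.33

Work:
Profit: π_i = P·q_i = (a - q_i - q_j)·q_i
FOC: ∂π_i/∂q_i = a - 2q_i - q_j = 0
Reaction function: q_i = (322 - q_j)/2
Symmetry: q* = 322/3 = 107.33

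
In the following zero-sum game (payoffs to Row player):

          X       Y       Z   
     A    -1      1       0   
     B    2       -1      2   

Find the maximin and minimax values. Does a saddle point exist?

Maximin = -1, Minimax = 1, Saddle: False

Work:
Row minimums: [-1, -1] → maximin = -1
Column maximums: [2, 1, 2] → minimax = 1
No saddle point (maximin ≠ minimax). Mixed strategy needed.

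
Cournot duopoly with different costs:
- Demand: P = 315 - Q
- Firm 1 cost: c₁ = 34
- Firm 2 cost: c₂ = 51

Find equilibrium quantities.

q₁* = 99.33, q₂* = 82.33

Work:
Reaction: q₁ = (315 - 34 - q₂)/2
Reaction: q₂ = (315 - 51 - q₁)/2
Solve simultaneously:
q₁* = (315 - 2×34 + 51)/3 = 99.33
q₂* = (315 - 2×51 + 34)/3 = 82.33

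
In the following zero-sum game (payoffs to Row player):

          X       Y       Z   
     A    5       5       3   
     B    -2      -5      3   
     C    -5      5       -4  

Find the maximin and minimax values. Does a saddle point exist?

Maximin = 3, Minimax = 3, Saddle: True

Work:
Row minimums: [3, -5, -5] → maximin = 3
Column maximums: [5, 5, 3] → minimax = 3
Saddle point exists! Game value = 3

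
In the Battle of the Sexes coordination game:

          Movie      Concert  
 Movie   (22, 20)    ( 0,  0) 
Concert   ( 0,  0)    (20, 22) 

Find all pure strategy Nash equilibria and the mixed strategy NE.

Pure NE: (Movie, Movie) and (Concert, Concert); Mixed NE: p = 0.5238, q = 0.4762

Work:
Check pure NE:
(Movie, Movie): (22, 20) - no unilateral deviation beneficial
(Concert, Concert): (20, 22) - no unilateral deviation beneficial
Mixed NE: P1 plays Movie with p = 0.5238, P2 plays Movie with q = 0.4762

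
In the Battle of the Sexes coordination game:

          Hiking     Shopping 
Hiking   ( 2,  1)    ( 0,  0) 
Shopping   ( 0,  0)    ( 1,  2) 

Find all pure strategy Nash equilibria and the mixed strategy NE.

Pure NE: (Hiking, Hiking) and (Shopping, Shopping); Mixed NE: p = 0.6667, q = 0.3333

Work:
Check pure NE:
(Hiking, Hiking): (2, 1) - no unilateral deviation beneficial
(Shopping, Shopping): (1, 2) - no unilateral deviation beneficial
Mixed NE: P1 plays Hiking with p = 0.6667, P2 plays Hiking with q = 0.3333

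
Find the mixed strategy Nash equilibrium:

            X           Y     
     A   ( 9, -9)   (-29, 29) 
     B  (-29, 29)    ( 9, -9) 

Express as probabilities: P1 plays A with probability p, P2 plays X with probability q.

p = 0.5, q = 0.5

Work:
Find probabilities that make opponent indifferent:
P2 chooses q to make P1 indifferent between A and B
P1 chooses p to make P2 indifferent between X and Y
Mixed NE: P1 plays (A: 0.5, B: 0.5), P2 plays (X: 0.5, Y: 0.5)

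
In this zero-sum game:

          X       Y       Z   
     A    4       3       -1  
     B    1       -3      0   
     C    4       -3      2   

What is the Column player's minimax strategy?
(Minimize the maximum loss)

Column should play Z, value = 2

Work:
Column player minimizes Row's maximum payoff:
Column X: max payoff to Row = 4
Column Y: max payoff to Row = 3
Column Z: max payoff to Row = 2
Minimum is 2, achieved by column Z.
Minimax strategy: Z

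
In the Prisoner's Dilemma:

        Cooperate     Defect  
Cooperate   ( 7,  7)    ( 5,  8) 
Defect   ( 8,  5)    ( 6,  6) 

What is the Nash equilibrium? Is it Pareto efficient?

(Defect, Defect) is NE; not Pareto efficient

Work:
Defect dominates Cooperate for both players:
If P2 cooperates: Defect (8) > Cooperate (7)
If P2 defects: Defect (6) > Cooperate (5)
NE: (Defect, Defect) with payoff (6, 6)
But (Cooperate, Cooperate) = (7, 7) Pareto dominates (6, 6)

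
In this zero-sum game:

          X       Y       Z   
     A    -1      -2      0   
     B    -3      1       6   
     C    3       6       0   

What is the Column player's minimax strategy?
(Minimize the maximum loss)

Column should play X, value = 3

Work:
Column player minimizes Row's maximum payoff:
Column X: max payoff to Row = 3
Column Y: max payoff to Row = 6
Column Z: max payoff to Row = 6
Minimum is 3, achieved by column X.
Minimax strategy: X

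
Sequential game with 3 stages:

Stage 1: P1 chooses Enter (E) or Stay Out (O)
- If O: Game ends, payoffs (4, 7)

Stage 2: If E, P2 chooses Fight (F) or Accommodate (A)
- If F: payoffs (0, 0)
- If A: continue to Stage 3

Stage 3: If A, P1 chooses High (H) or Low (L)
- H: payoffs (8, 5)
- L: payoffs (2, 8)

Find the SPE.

SPE: (E, A, H); Outcome (8, 5)

Work:
Stage 3: P1 chooses H (8 vs 2)
Stage 2: P2: F->0, A->5 (anticipating H). Choose A
Stage 1: P1: O->4, E->8 (anticipating A, H). Choose E
SPE path: E -> A -> H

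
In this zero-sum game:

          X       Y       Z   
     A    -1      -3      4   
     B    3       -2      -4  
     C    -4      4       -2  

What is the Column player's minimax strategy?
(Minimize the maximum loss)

Column should play X, value = 3

Work:
Column player minimizes Row's maximum payoff:
Column X: max payoff to Row = 3
Column Y: max payoff to Row = 4
Column Z: max payoff to Row = 4
Minimum is 3, achieved by column X.
Minimax strategy: X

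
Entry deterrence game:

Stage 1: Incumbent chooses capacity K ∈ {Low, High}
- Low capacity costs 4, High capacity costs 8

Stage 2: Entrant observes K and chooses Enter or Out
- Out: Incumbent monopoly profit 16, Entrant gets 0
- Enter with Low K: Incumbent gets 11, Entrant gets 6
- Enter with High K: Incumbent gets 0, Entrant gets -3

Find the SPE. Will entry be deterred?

SPE: (High, Enter|Low, Out|High); Entry deterred. Incumbent net profit = 8

Work:
After Low K: Entrant enters (6 > 0)
After High K: Entrant stays out (-3 < 0)
Incumbent: Low → 11−4=7, High → 16−8=8
Incumbent chooses High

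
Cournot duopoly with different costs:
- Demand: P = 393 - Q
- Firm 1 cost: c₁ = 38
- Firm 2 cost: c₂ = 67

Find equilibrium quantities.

q₁* = 128.0, q₂* = 99.0

Work:
Reaction: q₁ = (393 - 38 - q₂)/2
Reaction: q₂ = (393 - 67 - q₁)/2
Solve simultaneously:
q₁* = (393 - 2×38 + 67)/3 = 128.0
q₂* = (393 - 2×67 + 38)/3 = 99.0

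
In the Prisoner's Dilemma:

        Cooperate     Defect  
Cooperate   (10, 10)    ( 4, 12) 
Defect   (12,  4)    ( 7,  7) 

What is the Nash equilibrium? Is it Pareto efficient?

(Defect, Defect) is NE; not Pareto efficient

Work:
Defect dominates Cooperate for both players:
If P2 cooperates: Defect (12) > Cooperate (10)
If P2 defects: Defect (7) > Cooperate (4)
NE: (Defect, Defect) with payoff (7, 7)
But (Cooperate, Cooperate) = (10, 10) Pareto dominates (7, 7)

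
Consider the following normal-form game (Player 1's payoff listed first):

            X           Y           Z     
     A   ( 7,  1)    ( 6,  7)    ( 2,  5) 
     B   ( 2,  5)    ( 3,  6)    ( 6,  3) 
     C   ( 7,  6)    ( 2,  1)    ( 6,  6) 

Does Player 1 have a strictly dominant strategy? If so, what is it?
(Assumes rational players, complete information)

No strictly dominant strategy exists for Player 1

Work:
A strategy strictly dominates another if it gives a strictly higher payoff against every opponent action. Compare each pair of P1's strategies column-by-column:
  A vs B: [7 vs 2, 6 vs 3, 2 vs 6] → A does not strictly dominate B (column Z: 2 ≤ 6)
  A vs C: [7 vs 7, 6 vs 2, 2 vs 6] → A does not strictly dominate C (column X: 7 ≤ 7)
  B vs A: [2 vs 7, 3 vs 6, 6 vs 2] → B does not strictly dominate A (column X: 2 ≤ 7)
  B vs C: [2 vs 7, 3 vs 2, 6 vs 6] → B does not strictly dominate C (column X: 2 ≤ 7)
  C vs A: [7 vs 7, 2 vs 6, 6 vs 2] → C does not strictly dominate A (column X: 7 ≤ 7)
  C vs B: [7 vs 2, 2 vs 3, 6 vs 6] → C does not strictly dominate B (column Y: 2 ≤ 3)
No single strategy strictly dominates all others → no strictly dominant strategy.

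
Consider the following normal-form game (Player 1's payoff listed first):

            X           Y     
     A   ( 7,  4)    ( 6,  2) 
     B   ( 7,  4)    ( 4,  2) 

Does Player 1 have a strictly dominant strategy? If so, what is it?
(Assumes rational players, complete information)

No strictly dominant strategy exists for Player 1

Work:
A strategy strictly dominates another if it gives a strictly higher payoff against every opponent action. Compare each pair of P1's strategies column-by-column:
  A vs B: [7 vs 7, 6 vs 4] → A does not strictly dominate B (column X: 7 ≤ 7)
  B vs A: [7 vs 7, 4 vs 6] → B does not strictly dominate A (column X: 7 ≤ 7)
No single strategy strictly dominates all others → no strictly dominant strategy.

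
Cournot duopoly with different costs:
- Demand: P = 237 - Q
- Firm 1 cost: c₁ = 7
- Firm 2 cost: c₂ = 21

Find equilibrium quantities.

q₁* = 81.33, q₂* = 67.33

Work:
Reaction: q₁ = (237 - 7 - q₂)/2
Reaction: q₂ = (237 - 21 - q₁)/2
Solve simultaneously:
q₁* = (237 - 2×7 + 21)/3 = 81.33
q₂* = (237 - 2×21 + 7)/3 = 67.33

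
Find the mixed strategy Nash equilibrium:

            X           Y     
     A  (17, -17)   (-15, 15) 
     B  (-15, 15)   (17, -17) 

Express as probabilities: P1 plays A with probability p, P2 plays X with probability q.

p = 0.5, q = 0.5

Work:
Find probabilities that make opponent indifferent:
P2 chooses q to make P1 indifferent between A and B
P1 chooses p to make P2 indifferent between X and Y
Mixed NE: P1 plays (A: 0.5, B: 0.5), P2 plays (X: 0.5, Y: 0.5)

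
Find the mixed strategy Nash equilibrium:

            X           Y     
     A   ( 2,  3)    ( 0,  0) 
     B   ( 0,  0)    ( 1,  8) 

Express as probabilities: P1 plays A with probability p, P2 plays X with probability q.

p = 0.7273, q = 0.3333

Work:
Find probabilities that make opponent indifferent:
P2 chooses q to make P1 indifferent between A and B
P1 chooses p to make P2 indifferent between X and Y
Mixed NE: P1 plays (A: 0.7273, B: 0.2727), P2 plays (X: 0.3333, Y: 0.6667)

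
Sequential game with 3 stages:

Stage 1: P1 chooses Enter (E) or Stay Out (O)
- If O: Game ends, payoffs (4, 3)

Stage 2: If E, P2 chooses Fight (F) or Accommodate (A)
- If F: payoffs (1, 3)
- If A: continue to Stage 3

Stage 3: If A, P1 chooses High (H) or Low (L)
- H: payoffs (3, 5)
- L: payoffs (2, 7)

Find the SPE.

SPE: (O, A, H); Outcome (4, 3)

Work:
Stage 3: P1 chooses H (3 vs 2)
Stage 2: P2: F->3, A->5 (anticipating H). Choose A
Stage 1: P1: O->4, E->3 (anticipating A, H). Choose O
SPE path: O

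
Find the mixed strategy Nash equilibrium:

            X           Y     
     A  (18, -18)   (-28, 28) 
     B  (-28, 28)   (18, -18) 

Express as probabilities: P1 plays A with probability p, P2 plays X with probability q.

p = 0.5, q = 0.5

Work:
Find probabilities that make opponent indifferent:
P2 chooses q to make P1 indifferent between A and B
P1 chooses p to make P2 indifferent between X and Y
Mixed NE: P1 plays (A: 0.5, B: 0.5), P2 plays (X: 0.5, Y: 0.5)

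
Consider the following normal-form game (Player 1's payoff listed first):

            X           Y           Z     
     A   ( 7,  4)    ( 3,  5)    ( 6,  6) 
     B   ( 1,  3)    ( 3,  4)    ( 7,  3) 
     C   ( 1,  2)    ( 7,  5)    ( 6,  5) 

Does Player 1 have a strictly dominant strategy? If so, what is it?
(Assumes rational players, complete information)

No strictly dominant strategy exists for Player 1

Work:
A strategy strictly dominates another if it gives a strictly higher payoff against every opponent action. Compare each pair of P1's strategies column-by-column:
  A vs B: [7 vs 1, 3 vs 3, 6 vs 7] → A does not strictly dominate B (column Y: 3 ≤ 3)
  A vs C: [7 vs 1, 3 vs 7, 6 vs 6] → A does not strictly dominate C (column Y: 3 ≤ 7)
  B vs A: [1 vs 7, 3 vs 3, 7 vs 6] → B does not strictly dominate A (column X: 1 ≤ 7)
  B vs C: [1 vs 1, 3 vs 7, 7 vs 6] → B does not strictly dominate C (column X: 1 ≤ 1)
  C vs A: [1 vs 7, 7 vs 3, 6 vs 6] → C does not strictly dominate A (column X: 1 ≤ 7)
  C vs B: [1 vs 1, 7 vs 3, 6 vs 7] → C does not strictly dominate B (column X: 1 ≤ 1)
No single strategy strictly dominates all others → no strictly dominant strategy.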